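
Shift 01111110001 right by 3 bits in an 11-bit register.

Original: 01111110001 (decimal 1009)
Shift right by 3 positions
Drop the 3 low bits; fill with zeros on the left
Result: 00001111110 (decimal 126)
Equivalent: 1009 >> 3 = 1009 ÷ 2^3 = 126



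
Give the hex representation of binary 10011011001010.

Group into 4-bit nibbles from right:
  0010 = 2
  0110 = 6
  1100 = C
  1010 = A
Result: 26CA



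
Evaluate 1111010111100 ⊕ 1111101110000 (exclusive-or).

XOR: 1 when bits differ
  1111010111100
^ 1111101110000
---------------
  0000111001100
Decimal: 7868 ^ 8048 = 460



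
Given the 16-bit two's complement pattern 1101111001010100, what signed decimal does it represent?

Binary: 1101111001010100
Sign bit: 1 (negative)
Invert: 0010000110101011
Add 1:  0010000110101100
Magnitude: 0010000110101100 = 8192 + 256 + 128 + 32 + 8 + 4 = 8620
Value: -8620



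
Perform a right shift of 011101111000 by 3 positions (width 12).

Original: 011101111000 (decimal 1912)
Shift right by 3 positions
Drop the 3 low bits; fill with zeros on the left
Result: 000011101111 (decimal 239)
Equivalent: 1912 >> 3 = 1912 ÷ 2^3 = 239



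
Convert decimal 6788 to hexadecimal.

Using repeated division by 16 (digits 10–15 are A–F):
6788 ÷ 16 = 424 remainder 4
424 ÷ 16 = 26 remainder 8
26 ÷ 16 = 1 remainder 10 (A)
1 ÷ 16 = 0 remainder 1
Reading remainders bottom to top: 1A84



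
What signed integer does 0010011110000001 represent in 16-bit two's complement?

Binary: 0010011110000001
Sign bit: 0 (non-negative)
Read directly as an unsigned value:
0010011110000001 = 8192 + 1024 + 512 + 256 + 128 + 1 = 10113
Value: 10113



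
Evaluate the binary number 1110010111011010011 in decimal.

Sum of powers of 2 for each 1-bit:
2^0 + 2^1 + 2^4 + 2^6 + 2^7 + 2^9 + 2^10 + 2^11 + 2^13 + 2^16 + 2^17 + 2^18
= 1 + 2 + 16 + 64 + 128 + 512 + 1024 + 2048 + 8192 + 65536 + 131072 + 262144
= 470739



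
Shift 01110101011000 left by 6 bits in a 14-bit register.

Original: 01110101011000 (decimal 7512)
Shift left by 6 positions
Append 6 zeros on the right and drop the 6 high bits that overflow the 14-bit width
Result: 01011000000000 (decimal 5632)
Equivalent: 7512 << 6 = 7512 × 2^6 = 480768, truncated to 14 bits = 5632



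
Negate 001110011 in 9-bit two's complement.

Original: 001110011
Step 1 - Invert all bits: 110001100
Step 2 - Add 1: 110001101
Verification: 001110011 + 110001101 = 1000000000; discarding the end carry (carry out of the top bit) leaves the 9-bit value 000000000, as required for x + (-x)



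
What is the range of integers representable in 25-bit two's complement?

For 25-bit two's complement:
Minimum: -2^24 = -16777216
Maximum: 2^24 - 1 = 16777215



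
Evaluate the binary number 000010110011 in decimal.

Sum of powers of 2 for each 1-bit:
2^0 + 2^1 + 2^4 + 2^5 + 2^7
= 1 + 2 + 16 + 32 + 128
= 179



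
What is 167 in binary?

Using repeated division by 2:
167 ÷ 2 = 83 remainder 1
83 ÷ 2 = 41 remainder 1
41 ÷ 2 = 20 remainder 1
20 ÷ 2 = 10 remainder 0
10 ÷ 2 = 5 remainder 0
5 ÷ 2 = 2 remainder 1
2 ÷ 2 = 1 remainder 0
1 ÷ 2 = 0 remainder 1
Reading remainders bottom to top: 10100111



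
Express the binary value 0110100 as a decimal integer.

Sum of powers of 2 for each 1-bit:
2^2 + 2^4 + 2^5
= 4 + 16 + 32
= 52



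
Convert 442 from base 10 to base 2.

Using repeated division by 2:
442 ÷ 2 = 221 remainder 0
221 ÷ 2 = 110 remainder 1
110 ÷ 2 = 55 remainder 0
55 ÷ 2 = 27 remainder 1
27 ÷ 2 = 13 remainder 1
13 ÷ 2 = 6 remainder 1
6 ÷ 2 = 3 remainder 0
3 ÷ 2 = 1 remainder 1
1 ÷ 2 = 0 remainder 1
Reading remainders bottom to top: 110111010



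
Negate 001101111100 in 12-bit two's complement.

Original: 001101111100
Step 1 - Invert all bits: 110010000011
Step 2 - Add 1: 110010000100
Verification: 001101111100 + 110010000100 = 1000000000000; discarding the end carry (carry out of the top bit) leaves the 12-bit value 000000000000, as required for x + (-x)



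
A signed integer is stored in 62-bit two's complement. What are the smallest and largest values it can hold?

For 62-bit two's complement:
Minimum: -2^61 = -2305843009213693952
Maximum: 2^61 - 1 = 2305843009213693951



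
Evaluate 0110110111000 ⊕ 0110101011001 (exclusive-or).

XOR: 1 when bits differ
  0110110111000
^ 0110101011001
---------------
  0000011100001
Decimal: 3512 ^ 3417 = 225



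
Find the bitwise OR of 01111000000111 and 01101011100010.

OR: 1 when either bit is 1
  01111000000111
| 01101011100010
----------------
  01111011100111
Decimal: 7687 | 6882 = 7911



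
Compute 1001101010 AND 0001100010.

AND: 1 only when both bits are 1
  1001101010
& 0001100010
------------
  0001100010
Decimal: 618 & 98 = 98



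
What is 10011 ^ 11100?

XOR: 1 when bits differ
  10011
^ 11100
-------
  01111
Decimal: 19 ^ 28 = 15



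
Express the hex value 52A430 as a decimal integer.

Expand by place value (powers of 16):
Digit values: A = 10
52A430 = 5 × 16^5 + 2 × 16^4 + 10 × 16^3 + 4 × 16^2 + 3 × 16^1 + 0 × 16^0
= 5 × 1048576 + 2 × 65536 + 10 × 4096 + 4 × 256 + 3 × 16 + 0 × 1
= 5242880 + 131072 + 40960 + 1024 + 48 + 0
= 5415984



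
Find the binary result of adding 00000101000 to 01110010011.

Add column by column from the right: bit + bit + carry-in; write the sum mod 2, carry 1 when the sum is 2 or 3.
carry:  00000000000
        00000101000
+       01110010011
-------------------
       001110111011
(the carry out of the leftmost column, 0, becomes the leading bit)
Decimal check:
  00000101000 = 32 + 8 = 40
  01110010011 = 512 + 256 + 128 + 16 + 2 + 1 = 915
  40 + 915 = 955, and 001110111011 = 512 + 256 + 128 + 32 + 16 + 8 + 2 + 1 = 955 ✓



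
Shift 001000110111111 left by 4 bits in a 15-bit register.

Original: 001000110111111 (decimal 4543)
Shift left by 4 positions
Append 4 zeros on the right and drop the 4 high bits that overflow the 15-bit width
Result: 001101111110000 (decimal 7152)
Equivalent: 4543 << 4 = 4543 × 2^4 = 72688, truncated to 15 bits = 7152



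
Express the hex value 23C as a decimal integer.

Expand by place value (powers of 16):
Digit values: C = 12
23C = 2 × 16^2 + 3 × 16^1 + 12 × 16^0
= 2 × 256 + 3 × 16 + 12 × 1
= 512 + 48 + 12
= 572



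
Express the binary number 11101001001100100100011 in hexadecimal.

Group into 4-bit nibbles from right:
  0111 = 7
  0100 = 4
  1001 = 9
  1001 = 9
  0010 = 2
  0011 = 3
Result: 749923



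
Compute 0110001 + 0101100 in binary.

Add column by column from the right: bit + bit + carry-in; write the sum mod 2, carry 1 when the sum is 2 or 3.
carry:  1000000
        0110001
+       0101100
---------------
       01011101
(the carry out of the leftmost column, 0, becomes the leading bit)
Decimal check:
  0110001 = 32 + 16 + 1 = 49
  0101100 = 32 + 8 + 4 = 44
  49 + 44 = 93, and 01011101 = 64 + 16 + 8 + 4 + 1 = 93 ✓



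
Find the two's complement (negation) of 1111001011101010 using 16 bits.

Original (sign bit 1, negative): 1111001011101010
Step 1 - Invert all bits: 0000110100010101
Step 2 - Add 1: 0000110100010110
Verification: 1111001011101010 + 0000110100010110 = 10000000000000000; discarding the end carry (carry out of the top bit) leaves the 16-bit value 0000000000000000, as required for x + (-x)



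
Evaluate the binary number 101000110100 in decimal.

Sum of powers of 2 for each 1-bit:
2^2 + 2^4 + 2^5 + 2^9 + 2^11
= 4 + 16 + 32 + 512 + 2048
= 2612



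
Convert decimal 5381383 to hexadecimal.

Using repeated division by 16 (digits 10–15 are A–F):
5381383 ÷ 16 = 336336 remainder 7
336336 ÷ 16 = 21021 remainder 0
21021 ÷ 16 = 1313 remainder 13 (D)
1313 ÷ 16 = 82 remainder 1
82 ÷ 16 = 5 remainder 2
5 ÷ 16 = 0 remainder 5
Reading remainders bottom to top: 521D07



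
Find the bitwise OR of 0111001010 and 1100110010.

OR: 1 when either bit is 1
  0111001010
| 1100110010
------------
  1111111010
Decimal: 458 | 818 = 1018



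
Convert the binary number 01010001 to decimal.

Sum of powers of 2 for each 1-bit:
2^0 + 2^4 + 2^6
= 1 + 16 + 64
= 81



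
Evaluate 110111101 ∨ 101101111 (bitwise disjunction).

OR: 1 when either bit is 1
  110111101
| 101101111
-----------
  111111111
Decimal: 445 | 367 = 511



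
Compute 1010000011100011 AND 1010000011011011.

AND: 1 only when both bits are 1
  1010000011100011
& 1010000011011011
------------------
  1010000011000011
Decimal: 41187 & 41179 = 41155



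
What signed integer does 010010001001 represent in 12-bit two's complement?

Binary: 010010001001
Sign bit: 0 (non-negative)
Read directly as an unsigned value:
010010001001 = 1024 + 128 + 8 + 1 = 1161
Value: 1161



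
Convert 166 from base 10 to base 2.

Using repeated division by 2:
166 ÷ 2 = 83 remainder 0
83 ÷ 2 = 41 remainder 1
41 ÷ 2 = 20 remainder 1
20 ÷ 2 = 10 remainder 0
10 ÷ 2 = 5 remainder 0
5 ÷ 2 = 2 remainder 1
2 ÷ 2 = 1 remainder 0
1 ÷ 2 = 0 remainder 1
Reading remainders bottom to top: 10100110



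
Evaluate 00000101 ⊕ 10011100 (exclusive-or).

XOR: 1 when bits differ
  00000101
^ 10011100
----------
  10011001
Decimal: 5 ^ 156 = 153



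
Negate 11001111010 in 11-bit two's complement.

Original (sign bit 1, negative): 11001111010
Step 1 - Invert all bits: 00110000101
Step 2 - Add 1: 00110000110
Verification: 11001111010 + 00110000110 = 100000000000; discarding the end carry (carry out of the top bit) leaves the 11-bit value 00000000000, as required for x + (-x)



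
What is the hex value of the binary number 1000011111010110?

Group into 4-bit nibbles from right:
  1000 = 8
  0111 = 7
  1101 = D
  0110 = 6
Result: 87D6



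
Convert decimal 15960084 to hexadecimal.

Using repeated division by 16 (digits 10–15 are A–F):
15960084 ÷ 16 = 997505 remainder 4
997505 ÷ 16 = 62344 remainder 1
62344 ÷ 16 = 3896 remainder 8
3896 ÷ 16 = 243 remainder 8
243 ÷ 16 = 15 remainder 3
15 ÷ 16 = 0 remainder 15 (F)
Reading remainders bottom to top: F38814



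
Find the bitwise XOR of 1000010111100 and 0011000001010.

XOR: 1 when bits differ
  1000010111100
^ 0011000001010
---------------
  1011010110110
Decimal: 4284 ^ 1546 = 5814



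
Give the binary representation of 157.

Using repeated division by 2:
157 ÷ 2 = 78 remainder 1
78 ÷ 2 = 39 remainder 0
39 ÷ 2 = 19 remainder 1
19 ÷ 2 = 9 remainder 1
9 ÷ 2 = 4 remainder 1
4 ÷ 2 = 2 remainder 0
2 ÷ 2 = 1 remainder 0
1 ÷ 2 = 0 remainder 1
Reading remainders bottom to top: 10011101



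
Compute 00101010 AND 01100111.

AND: 1 only when both bits are 1
  00101010
& 01100111
----------
  00100010
Decimal: 42 & 103 = 34



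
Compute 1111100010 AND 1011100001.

AND: 1 only when both bits are 1
  1111100010
& 1011100001
------------
  1011100000
Decimal: 994 & 737 = 736



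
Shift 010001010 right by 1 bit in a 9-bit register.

Original: 010001010 (decimal 138)
Shift right by 1 position
Drop the 1 low bit; fill with zero on the left
Result: 001000101 (decimal 69)
Equivalent: 138 >> 1 = 138 ÷ 2^1 = 69



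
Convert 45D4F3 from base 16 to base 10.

Expand by place value (powers of 16):
Digit values: D = 13, F = 15
45D4F3 = 4 × 16^5 + 5 × 16^4 + 13 × 16^3 + 4 × 16^2 + 15 × 16^1 + 3 × 16^0
= 4 × 1048576 + 5 × 65536 + 13 × 4096 + 4 × 256 + 15 × 16 + 3 × 1
= 4194304 + 327680 + 53248 + 1024 + 240 + 3
= 4576499



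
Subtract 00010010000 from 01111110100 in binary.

Method 1 - Direct subtraction (column by column from the right: bit − bit − borrow-in; if negative, add 2 and borrow 1 from the next column):
borrow: 00000000000
        01111110100
-       00010010000
-------------------
        01101100100

Method 2 - Add two's complement:
Two's complement of 00010010000: invert → 11101101111, add 1 → 11101110000
  01111110100
+ 11101110000
-------------
 101101100100  (end carry out of the top bit = 1)
Discarding the end carry: 01101100100
Decimal check:
  01111110100 = 512 + 256 + 128 + 64 + 32 + 16 + 4 = 1012
  00010010000 = 128 + 16 = 144
  1012 - 144 = 868, and 01101100100 = 512 + 256 + 64 + 32 + 4 = 868 ✓



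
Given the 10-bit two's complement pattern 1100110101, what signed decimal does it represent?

Binary: 1100110101
Sign bit: 1 (negative)
Invert: 0011001010
Add 1:  0011001011
Magnitude: 0011001011 = 128 + 64 + 8 + 2 + 1 = 203
Value: -203



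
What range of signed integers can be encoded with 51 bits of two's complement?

For 51-bit two's complement:
Minimum: -2^50 = -1125899906842624
Maximum: 2^50 - 1 = 1125899906842623



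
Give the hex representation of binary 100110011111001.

Group into 4-bit nibbles from right:
  0100 = 4
  1100 = C
  1111 = F
  1001 = 9
Result: 4CF9



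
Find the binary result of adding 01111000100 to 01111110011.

Add column by column from the right: bit + bit + carry-in; write the sum mod 2, carry 1 when the sum is 2 or 3.
carry:  11110000000
        01111000100
+       01111110011
-------------------
       011110110111
(the carry out of the leftmost column, 0, becomes the leading bit)
Decimal check:
  01111000100 = 512 + 256 + 128 + 64 + 4 = 964
  01111110011 = 512 + 256 + 128 + 64 + 32 + 16 + 2 + 1 = 1011
  964 + 1011 = 1975, and 011110110111 = 1024 + 512 + 256 + 128 + 32 + 16 + 4 + 2 + 1 = 1975 ✓



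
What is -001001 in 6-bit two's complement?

Original: 001001
Step 1 - Invert all bits: 110110
Step 2 - Add 1: 110111
Verification: 001001 + 110111 = 1000000; discarding the end carry (carry out of the top bit) leaves the 6-bit value 000000, as required for x + (-x)



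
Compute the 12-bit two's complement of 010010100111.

Original: 010010100111
Step 1 - Invert all bits: 101101011000
Step 2 - Add 1: 101101011001
Verification: 010010100111 + 101101011001 = 1000000000000; discarding the end carry (carry out of the top bit) leaves the 12-bit value 000000000000, as required for x + (-x)



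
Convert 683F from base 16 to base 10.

Expand by place value (powers of 16):
Digit values: F = 15
683F = 6 × 16^3 + 8 × 16^2 + 3 × 16^1 + 15 × 16^0
= 6 × 4096 + 8 × 256 + 3 × 16 + 15 × 1
= 24576 + 2048 + 48 + 15
= 26687



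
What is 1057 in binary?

Using repeated division by 2:
1057 ÷ 2 = 528 remainder 1
528 ÷ 2 = 264 remainder 0
264 ÷ 2 = 132 remainder 0
132 ÷ 2 = 66 remainder 0
66 ÷ 2 = 33 remainder 0
33 ÷ 2 = 16 remainder 1
16 ÷ 2 = 8 remainder 0
8 ÷ 2 = 4 remainder 0
4 ÷ 2 = 2 remainder 0
2 ÷ 2 = 1 remainder 0
1 ÷ 2 = 0 remainder 1
Reading remainders bottom to top: 10000100001



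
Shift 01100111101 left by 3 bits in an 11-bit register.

Original: 01100111101 (decimal 829)
Shift left by 3 positions
Append 3 zeros on the right and drop the 3 high bits that overflow the 11-bit width
Result: 00111101000 (decimal 488)
Equivalent: 829 << 3 = 829 × 2^3 = 6632, truncated to 11 bits = 488



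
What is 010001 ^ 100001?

XOR: 1 when bits differ
  010001
^ 100001
--------
  110000
Decimal: 17 ^ 33 = 48



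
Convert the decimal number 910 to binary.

Using repeated division by 2:
910 ÷ 2 = 455 remainder 0
455 ÷ 2 = 227 remainder 1
227 ÷ 2 = 113 remainder 1
113 ÷ 2 = 56 remainder 1
56 ÷ 2 = 28 remainder 0
28 ÷ 2 = 14 remainder 0
14 ÷ 2 = 7 remainder 0
7 ÷ 2 = 3 remainder 1
3 ÷ 2 = 1 remainder 1
1 ÷ 2 = 0 remainder 1
Reading remainders bottom to top: 1110001110



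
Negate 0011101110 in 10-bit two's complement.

Original: 0011101110
Step 1 - Invert all bits: 1100010001
Step 2 - Add 1: 1100010010
Verification: 0011101110 + 1100010010 = 10000000000; discarding the end carry (carry out of the top bit) leaves the 10-bit value 0000000000, as required for x + (-x)



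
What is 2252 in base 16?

Using repeated division by 16 (digits 10–15 are A–F):
2252 ÷ 16 = 140 remainder 12 (C)
140 ÷ 16 = 8 remainder 12 (C)
8 ÷ 16 = 0 remainder 8
Reading remainders bottom to top: 8CC



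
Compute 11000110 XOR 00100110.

XOR: 1 when bits differ
  11000110
^ 00100110
----------
  11100000
Decimal: 198 ^ 38 = 224



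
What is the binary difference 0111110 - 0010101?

Method 1 - Direct subtraction (column by column from the right: bit − bit − borrow-in; if negative, add 2 and borrow 1 from the next column):
borrow: 0000010
        0111110
-       0010101
---------------
        0101001

Method 2 - Add two's complement:
Two's complement of 0010101: invert → 1101010, add 1 → 1101011
  0111110
+ 1101011
---------
 10101001  (end carry out of the top bit = 1)
Discarding the end carry: 0101001
Decimal check:
  0111110 = 32 + 16 + 8 + 4 + 2 = 62
  0010101 = 16 + 4 + 1 = 21
  62 - 21 = 41, and 0101001 = 32 + 8 + 1 = 41 ✓



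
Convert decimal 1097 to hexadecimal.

Using repeated division by 16 (digits 10–15 are A–F):
1097 ÷ 16 = 68 remainder 9
68 ÷ 16 = 4 remainder 4
4 ÷ 16 = 0 remainder 4
Reading remainders bottom to top: 449



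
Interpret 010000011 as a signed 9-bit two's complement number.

Binary: 010000011
Sign bit: 0 (non-negative)
Read directly as an unsigned value:
010000011 = 128 + 2 + 1 = 131
Value: 131



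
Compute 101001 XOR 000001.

XOR: 1 when bits differ
  101001
^ 000001
--------
  101000
Decimal: 41 ^ 1 = 40



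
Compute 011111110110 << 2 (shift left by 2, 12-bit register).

Original: 011111110110 (decimal 2038)
Shift left by 2 positions
Append 2 zeros on the right and drop the 2 high bits that overflow the 12-bit width
Result: 111111011000 (decimal 4056)
Equivalent: 2038 << 2 = 2038 × 2^2 = 8152, truncated to 12 bits = 4056



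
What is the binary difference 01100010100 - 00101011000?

Method 1 - Direct subtraction (column by column from the right: bit − bit − borrow-in; if negative, add 2 and borrow 1 from the next column):
borrow: 01111110000
        01100010100
-       00101011000
-------------------
        00110111100

Method 2 - Add two's complement:
Two's complement of 00101011000: invert → 11010100111, add 1 → 11010101000
  01100010100
+ 11010101000
-------------
 100110111100  (end carry out of the top bit = 1)
Discarding the end carry: 00110111100
Decimal check:
  01100010100 = 512 + 256 + 16 + 4 = 788
  00101011000 = 256 + 64 + 16 + 8 = 344
  788 - 344 = 444, and 00110111100 = 256 + 128 + 32 + 16 + 8 + 4 = 444 ✓



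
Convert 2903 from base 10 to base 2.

Using repeated division by 2:
2903 ÷ 2 = 1451 remainder 1
1451 ÷ 2 = 725 remainder 1
725 ÷ 2 = 362 remainder 1
362 ÷ 2 = 181 remainder 0
181 ÷ 2 = 90 remainder 1
90 ÷ 2 = 45 remainder 0
45 ÷ 2 = 22 remainder 1
22 ÷ 2 = 11 remainder 0
11 ÷ 2 = 5 remainder 1
5 ÷ 2 = 2 remainder 1
2 ÷ 2 = 1 remainder 0
1 ÷ 2 = 0 remainder 1
Reading remainders bottom to top: 101101010111



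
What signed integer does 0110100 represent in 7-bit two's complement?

Binary: 0110100
Sign bit: 0 (non-negative)
Read directly as an unsigned value:
0110100 = 32 + 16 + 4 = 52
Value: 52



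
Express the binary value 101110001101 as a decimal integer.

Sum of powers of 2 for each 1-bit:
2^0 + 2^2 + 2^3 + 2^7 + 2^8 + 2^9 + 2^11
= 1 + 4 + 8 + 128 + 256 + 512 + 2048
= 2957



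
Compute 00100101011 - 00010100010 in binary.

Method 1 - Direct subtraction (column by column from the right: bit − bit − borrow-in; if negative, add 2 and borrow 1 from the next column):
borrow: 00100000000
        00100101011
-       00010100010
-------------------
        00010001001

Method 2 - Add two's complement:
Two's complement of 00010100010: invert → 11101011101, add 1 → 11101011110
  00100101011
+ 11101011110
-------------
 100010001001  (end carry out of the top bit = 1)
Discarding the end carry: 00010001001
Decimal check:
  00100101011 = 256 + 32 + 8 + 2 + 1 = 299
  00010100010 = 128 + 32 + 2 = 162
  299 - 162 = 137, and 00010001001 = 128 + 8 + 1 = 137 ✓



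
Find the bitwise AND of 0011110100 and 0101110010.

AND: 1 only when both bits are 1
  0011110100
& 0101110010
------------
  0001110000
Decimal: 244 & 370 = 112



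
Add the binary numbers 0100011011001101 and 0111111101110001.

Add column by column from the right: bit + bit + carry-in; write the sum mod 2, carry 1 when the sum is 2 or 3.
carry:  1111111110000010
        0100011011001101
+       0111111101110001
------------------------
       01100011000111110
(the carry out of the leftmost column, 0, becomes the leading bit)
Decimal check:
  0100011011001101 = 16384 + 1024 + 512 + 128 + 64 + 8 + 4 + 1 = 18125
  0111111101110001 = 16384 + 8192 + 4096 + 2048 + 1024 + 512 + 256 + 64 + 32 + 16 + 1 = 32625
  18125 + 32625 = 50750, and 01100011000111110 = 32768 + 16384 + 1024 + 512 + 32 + 16 + 8 + 4 + 2 = 50750 ✓



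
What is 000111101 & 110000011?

AND: 1 only when both bits are 1
  000111101
& 110000011
-----------
  000000001
Decimal: 61 & 387 = 1



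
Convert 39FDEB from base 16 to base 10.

Expand by place value (powers of 16):
Digit values: F = 15, D = 13, E = 14, B = 11
39FDEB = 3 × 16^5 + 9 × 16^4 + 15 × 16^3 + 13 × 16^2 + 14 × 16^1 + 11 × 16^0
= 3 × 1048576 + 9 × 65536 + 15 × 4096 + 13 × 256 + 14 × 16 + 11 × 1
= 3145728 + 589824 + 61440 + 3328 + 224 + 11
= 3800555



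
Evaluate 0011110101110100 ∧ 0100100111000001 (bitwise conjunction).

AND: 1 only when both bits are 1
  0011110101110100
& 0100100111000001
------------------
  0000100101000000
Decimal: 15732 & 18881 = 2368



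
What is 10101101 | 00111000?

OR: 1 when either bit is 1
  10101101
| 00111000
----------
  10111101
Decimal: 173 | 56 = 189



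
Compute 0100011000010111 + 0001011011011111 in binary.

Add column by column from the right: bit + bit + carry-in; write the sum mod 2, carry 1 when the sum is 2 or 3.
carry:  0000110000111110
        0100011000010111
+       0001011011011111
------------------------
       00101110011110110
(the carry out of the leftmost column, 0, becomes the leading bit)
Decimal check:
  0100011000010111 = 16384 + 1024 + 512 + 16 + 4 + 2 + 1 = 17943
  0001011011011111 = 4096 + 1024 + 512 + 128 + 64 + 16 + 8 + 4 + 2 + 1 = 5855
  17943 + 5855 = 23798, and 00101110011110110 = 16384 + 4096 + 2048 + 1024 + 128 + 64 + 32 + 16 + 4 + 2 = 23798 ✓



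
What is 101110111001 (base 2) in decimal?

Sum of powers of 2 for each 1-bit:
2^0 + 2^3 + 2^4 + 2^5 + 2^7 + 2^8 + 2^9 + 2^11
= 1 + 8 + 16 + 32 + 128 + 256 + 512 + 2048
= 3001



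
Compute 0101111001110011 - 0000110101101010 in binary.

Method 1 - Direct subtraction (column by column from the right: bit − bit − borrow-in; if negative, add 2 and borrow 1 from the next column):
borrow: 0000001000010000
        0101111001110011
-       0000110101101010
------------------------
        0101000100001001

Method 2 - Add two's complement:
Two's complement of 0000110101101010: invert → 1111001010010101, add 1 → 1111001010010110
  0101111001110011
+ 1111001010010110
------------------
 10101000100001001  (end carry out of the top bit = 1)
Discarding the end carry: 0101000100001001
Decimal check:
  0101111001110011 = 16384 + 4096 + 2048 + 1024 + 512 + 64 + 32 + 16 + 2 + 1 = 24179
  0000110101101010 = 2048 + 1024 + 256 + 64 + 32 + 8 + 2 = 3434
  24179 - 3434 = 20745, and 0101000100001001 = 16384 + 4096 + 256 + 8 + 1 = 20745 ✓



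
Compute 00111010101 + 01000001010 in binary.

Add column by column from the right: bit + bit + carry-in; write the sum mod 2, carry 1 when the sum is 2 or 3.
carry:  00000000000
        00111010101
+       01000001010
-------------------
       001111011111
(the carry out of the leftmost column, 0, becomes the leading bit)
Decimal check:
  00111010101 = 256 + 128 + 64 + 16 + 4 + 1 = 469
  01000001010 = 512 + 8 + 2 = 522
  469 + 522 = 991, and 001111011111 = 512 + 256 + 128 + 64 + 16 + 8 + 4 + 2 + 1 = 991 ✓



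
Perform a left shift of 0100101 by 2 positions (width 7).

Original: 0100101 (decimal 37)
Shift left by 2 positions
Append 2 zeros on the right and drop the 2 high bits that overflow the 7-bit width
Result: 0010100 (decimal 20)
Equivalent: 37 << 2 = 37 × 2^2 = 148, truncated to 7 bits = 20



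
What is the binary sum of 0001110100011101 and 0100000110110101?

Add column by column from the right: bit + bit + carry-in; write the sum mod 2, carry 1 when the sum is 2 or 3.
carry:  0000001001111010
        0001110100011101
+       0100000110110101
------------------------
       00101111011010010
(the carry out of the leftmost column, 0, becomes the leading bit)
Decimal check:
  0001110100011101 = 4096 + 2048 + 1024 + 256 + 16 + 8 + 4 + 1 = 7453
  0100000110110101 = 16384 + 256 + 128 + 32 + 16 + 4 + 1 = 16821
  7453 + 16821 = 24274, and 00101111011010010 = 16384 + 4096 + 2048 + 1024 + 512 + 128 + 64 + 16 + 2 = 24274 ✓



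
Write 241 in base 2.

Using repeated division by 2:
241 ÷ 2 = 120 remainder 1
120 ÷ 2 = 60 remainder 0
60 ÷ 2 = 30 remainder 0
30 ÷ 2 = 15 remainder 0
15 ÷ 2 = 7 remainder 1
7 ÷ 2 = 3 remainder 1
3 ÷ 2 = 1 remainder 1
1 ÷ 2 = 0 remainder 1
Reading remainders bottom to top: 11110001



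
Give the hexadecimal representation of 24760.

Using repeated division by 16 (digits 10–15 are A–F):
24760 ÷ 16 = 1547 remainder 8
1547 ÷ 16 = 96 remainder 11 (B)
96 ÷ 16 = 6 remainder 0
6 ÷ 16 = 0 remainder 6
Reading remainders bottom to top: 60B8



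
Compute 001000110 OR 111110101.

OR: 1 when either bit is 1
  001000110
| 111110101
-----------
  111110111
Decimal: 70 | 501 = 503



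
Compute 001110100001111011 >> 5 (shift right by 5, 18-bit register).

Original: 001110100001111011 (decimal 59515)
Shift right by 5 positions
Drop the 5 low bits; fill with zeros on the left
Result: 000000011101000011 (decimal 1859)
Equivalent: 59515 >> 5 = 59515 ÷ 2^5 = 1859



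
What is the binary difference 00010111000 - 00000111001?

Method 1 - Direct subtraction (column by column from the right: bit − bit − borrow-in; if negative, add 2 and borrow 1 from the next column):
borrow: 00011111110
        00010111000
-       00000111001
-------------------
        00001111111

Method 2 - Add two's complement:
Two's complement of 00000111001: invert → 11111000110, add 1 → 11111000111
  00010111000
+ 11111000111
-------------
 100001111111  (end carry out of the top bit = 1)
Discarding the end carry: 00001111111
Decimal check:
  00010111000 = 128 + 32 + 16 + 8 = 184
  00000111001 = 32 + 16 + 8 + 1 = 57
  184 - 57 = 127, and 00001111111 = 64 + 32 + 16 + 8 + 4 + 2 + 1 = 127 ✓



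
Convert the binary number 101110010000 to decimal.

Sum of powers of 2 for each 1-bit:
2^4 + 2^7 + 2^8 + 2^9 + 2^11
= 16 + 128 + 256 + 512 + 2048
= 2960



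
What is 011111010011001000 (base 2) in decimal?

Sum of powers of 2 for each 1-bit:
2^3 + 2^6 + 2^7 + 2^10 + 2^12 + 2^13 + 2^14 + 2^15 + 2^16
= 8 + 64 + 128 + 1024 + 4096 + 8192 + 16384 + 32768 + 65536
= 128200



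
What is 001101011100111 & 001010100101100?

AND: 1 only when both bits are 1
  001101011100111
& 001010100101100
-----------------
  001000000100100
Decimal: 6887 & 5420 = 4132



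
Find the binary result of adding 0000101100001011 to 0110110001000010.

Add column by column from the right: bit + bit + carry-in; write the sum mod 2, carry 1 when the sum is 2 or 3.
carry:  0001000000000100
        0000101100001011
+       0110110001000010
------------------------
       00111011101001101
(the carry out of the leftmost column, 0, becomes the leading bit)
Decimal check:
  0000101100001011 = 2048 + 512 + 256 + 8 + 2 + 1 = 2827
  0110110001000010 = 16384 + 8192 + 2048 + 1024 + 64 + 2 = 27714
  2827 + 27714 = 30541, and 00111011101001101 = 16384 + 8192 + 4096 + 1024 + 512 + 256 + 64 + 8 + 4 + 1 = 30541 ✓



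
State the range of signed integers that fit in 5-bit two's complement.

For 5-bit two's complement:
Minimum: -2^4 = -16
Maximum: 2^4 - 1 = 15



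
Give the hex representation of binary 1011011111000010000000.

Group into 4-bit nibbles from right:
  0010 = 2
  1101 = D
  1111 = F
  0000 = 0
  1000 = 8
  0000 = 0
Result: 2DF080



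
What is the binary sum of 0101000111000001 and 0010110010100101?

Add column by column from the right: bit + bit + carry-in; write the sum mod 2, carry 1 when the sum is 2 or 3.
carry:  0000001100000010
        0101000111000001
+       0010110010100101
------------------------
       00111111001100110
(the carry out of the leftmost column, 0, becomes the leading bit)
Decimal check:
  0101000111000001 = 16384 + 4096 + 256 + 128 + 64 + 1 = 20929
  0010110010100101 = 8192 + 2048 + 1024 + 128 + 32 + 4 + 1 = 11429
  20929 + 11429 = 32358, and 00111111001100110 = 16384 + 8192 + 4096 + 2048 + 1024 + 512 + 64 + 32 + 4 + 2 = 32358 ✓



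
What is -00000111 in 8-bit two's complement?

Original: 00000111
Step 1 - Invert all bits: 11111000
Step 2 - Add 1: 11111001
Verification: 00000111 + 11111001 = 100000000; discarding the end carry (carry out of the top bit) leaves the 8-bit value 00000000, as required for x + (-x)



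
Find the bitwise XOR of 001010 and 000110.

XOR: 1 when bits differ
  001010
^ 000110
--------
  001100
Decimal: 10 ^ 6 = 12



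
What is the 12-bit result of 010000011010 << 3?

Original: 010000011010 (decimal 1050)
Shift left by 3 positions
Append 3 zeros on the right and drop the 3 high bits that overflow the 12-bit width
Result: 000011010000 (decimal 208)
Equivalent: 1050 << 3 = 1050 × 2^3 = 8400, truncated to 12 bits = 208



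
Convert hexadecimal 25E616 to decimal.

Expand by place value (powers of 16):
Digit values: E = 14
25E616 = 2 × 16^5 + 5 × 16^4 + 14 × 16^3 + 6 × 16^2 + 1 × 16^1 + 6 × 16^0
= 2 × 1048576 + 5 × 65536 + 14 × 4096 + 6 × 256 + 1 × 16 + 6 × 1
= 2097152 + 327680 + 57344 + 1536 + 16 + 6
= 2483734



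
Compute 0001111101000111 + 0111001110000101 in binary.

Add column by column from the right: bit + bit + carry-in; write the sum mod 2, carry 1 when the sum is 2 or 3.
carry:  1111111000001110
        0001111101000111
+       0111001110000101
------------------------
       01001001011001100
(the carry out of the leftmost column, 0, becomes the leading bit)
Decimal check:
  0001111101000111 = 4096 + 2048 + 1024 + 512 + 256 + 64 + 4 + 2 + 1 = 8007
  0111001110000101 = 16384 + 8192 + 4096 + 512 + 256 + 128 + 4 + 1 = 29573
  8007 + 29573 = 37580, and 01001001011001100 = 32768 + 4096 + 512 + 128 + 64 + 8 + 4 = 37580 ✓



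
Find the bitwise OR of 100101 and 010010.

OR: 1 when either bit is 1
  100101
| 010010
--------
  110111
Decimal: 37 | 18 = 55



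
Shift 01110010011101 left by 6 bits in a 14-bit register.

Original: 01110010011101 (decimal 7325)
Shift left by 6 positions
Append 6 zeros on the right and drop the 6 high bits that overflow the 14-bit width
Result: 10011101000000 (decimal 10048)
Equivalent: 7325 << 6 = 7325 × 2^6 = 468800, truncated to 14 bits = 10048



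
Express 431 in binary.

Using repeated division by 2:
431 ÷ 2 = 215 remainder 1
215 ÷ 2 = 107 remainder 1
107 ÷ 2 = 53 remainder 1
53 ÷ 2 = 26 remainder 1
26 ÷ 2 = 13 remainder 0
13 ÷ 2 = 6 remainder 1
6 ÷ 2 = 3 remainder 0
3 ÷ 2 = 1 remainder 1
1 ÷ 2 = 0 remainder 1
Reading remainders bottom to top: 110101111



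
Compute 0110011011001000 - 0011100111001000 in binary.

Method 1 - Direct subtraction (column by column from the right: bit − bit − borrow-in; if negative, add 2 and borrow 1 from the next column):
borrow: 0111001000000000
        0110011011001000
-       0011100111001000
------------------------
        0010110100000000

Method 2 - Add two's complement:
Two's complement of 0011100111001000: invert → 1100011000110111, add 1 → 1100011000111000
  0110011011001000
+ 1100011000111000
------------------
 10010110100000000  (end carry out of the top bit = 1)
Discarding the end carry: 0010110100000000
Decimal check:
  0110011011001000 = 16384 + 8192 + 1024 + 512 + 128 + 64 + 8 = 26312
  0011100111001000 = 8192 + 4096 + 2048 + 256 + 128 + 64 + 8 = 14792
  26312 - 14792 = 11520, and 0010110100000000 = 8192 + 2048 + 1024 + 256 = 11520 ✓



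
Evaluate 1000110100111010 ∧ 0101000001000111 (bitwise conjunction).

AND: 1 only when both bits are 1
  1000110100111010
& 0101000001000111
------------------
  0000000000000010
Decimal: 36154 & 20551 = 2



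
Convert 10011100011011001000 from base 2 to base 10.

Sum of powers of 2 for each 1-bit:
2^3 + 2^6 + 2^7 + 2^9 + 2^10 + 2^14 + 2^15 + 2^16 + 2^19
= 8 + 64 + 128 + 512 + 1024 + 16384 + 32768 + 65536 + 524288
= 640712



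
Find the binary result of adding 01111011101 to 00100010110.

Add column by column from the right: bit + bit + carry-in; write the sum mod 2, carry 1 when the sum is 2 or 3.
carry:  11000111000
        01111011101
+       00100010110
-------------------
       010011110011
(the carry out of the leftmost column, 0, becomes the leading bit)
Decimal check:
  01111011101 = 512 + 256 + 128 + 64 + 16 + 8 + 4 + 1 = 989
  00100010110 = 256 + 16 + 4 + 2 = 278
  989 + 278 = 1267, and 010011110011 = 1024 + 128 + 64 + 32 + 16 + 2 + 1 = 1267 ✓



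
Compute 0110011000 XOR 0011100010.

XOR: 1 when bits differ
  0110011000
^ 0011100010
------------
  0101111010
Decimal: 408 ^ 226 = 378



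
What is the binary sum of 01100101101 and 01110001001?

Add column by column from the right: bit + bit + carry-in; write the sum mod 2, carry 1 when the sum is 2 or 3.
carry:  11000010010
        01100101101
+       01110001001
-------------------
       011010110110
(the carry out of the leftmost column, 0, becomes the leading bit)
Decimal check:
  01100101101 = 512 + 256 + 32 + 8 + 4 + 1 = 813
  01110001001 = 512 + 256 + 128 + 8 + 1 = 905
  813 + 905 = 1718, and 011010110110 = 1024 + 512 + 128 + 32 + 16 + 4 + 2 = 1718 ✓



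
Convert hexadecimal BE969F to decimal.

Expand by place value (powers of 16):
Digit values: B = 11, E = 14, F = 15
BE969F = 11 × 16^5 + 14 × 16^4 + 9 × 16^3 + 6 × 16^2 + 9 × 16^1 + 15 × 16^0
= 11 × 1048576 + 14 × 65536 + 9 × 4096 + 6 × 256 + 9 × 16 + 15 × 1
= 11534336 + 917504 + 36864 + 1536 + 144 + 15
= 12490399



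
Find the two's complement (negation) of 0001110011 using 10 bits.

Original: 0001110011
Step 1 - Invert all bits: 1110001100
Step 2 - Add 1: 1110001101
Verification: 0001110011 + 1110001101 = 10000000000; discarding the end carry (carry out of the top bit) leaves the 10-bit value 0000000000, as required for x + (-x)



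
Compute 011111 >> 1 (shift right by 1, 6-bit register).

Original: 011111 (decimal 31)
Shift right by 1 position
Drop the 1 low bit; fill with zero on the left
Result: 001111 (decimal 15)
Equivalent: 31 >> 1 = 31 ÷ 2^1 = 15



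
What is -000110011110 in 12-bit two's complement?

Original: 000110011110
Step 1 - Invert all bits: 111001100001
Step 2 - Add 1: 111001100010
Verification: 000110011110 + 111001100010 = 1000000000000; discarding the end carry (carry out of the top bit) leaves the 12-bit value 000000000000, as required for x + (-x)



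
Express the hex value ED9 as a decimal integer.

Expand by place value (powers of 16):
Digit values: E = 14, D = 13
ED9 = 14 × 16^2 + 13 × 16^1 + 9 × 16^0
= 14 × 256 + 13 × 16 + 9 × 1
= 3584 + 208 + 9
= 3801



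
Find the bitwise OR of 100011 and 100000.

OR: 1 when either bit is 1
  100011
| 100000
--------
  100011
Decimal: 35 | 32 = 35



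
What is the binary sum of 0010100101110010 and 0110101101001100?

Add column by column from the right: bit + bit + carry-in; write the sum mod 2, carry 1 when the sum is 2 or 3.
carry:  1101011010000000
        0010100101110010
+       0110101101001100
------------------------
       01001010010111110
(the carry out of the leftmost column, 0, becomes the leading bit)
Decimal check:
  0010100101110010 = 8192 + 2048 + 256 + 64 + 32 + 16 + 2 = 10610
  0110101101001100 = 16384 + 8192 + 2048 + 512 + 256 + 64 + 8 + 4 = 27468
  10610 + 27468 = 38078, and 01001010010111110 = 32768 + 4096 + 1024 + 128 + 32 + 16 + 8 + 4 + 2 = 38078 ✓



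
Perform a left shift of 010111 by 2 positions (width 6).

Original: 010111 (decimal 23)
Shift left by 2 positions
Append 2 zeros on the right and drop the 2 high bits that overflow the 6-bit width
Result: 011100 (decimal 28)
Equivalent: 23 << 2 = 23 × 2^2 = 92, truncated to 6 bits = 28



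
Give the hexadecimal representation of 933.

Using repeated division by 16 (digits 10–15 are A–F):
933 ÷ 16 = 58 remainder 5
58 ÷ 16 = 3 remainder 10 (A)
3 ÷ 16 = 0 remainder 3
Reading remainders bottom to top: 3A5



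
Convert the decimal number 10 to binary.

Using repeated division by 2:
10 ÷ 2 = 5 remainder 0
5 ÷ 2 = 2 remainder 1
2 ÷ 2 = 1 remainder 0
1 ÷ 2 = 0 remainder 1
Reading remainders bottom to top: 1010



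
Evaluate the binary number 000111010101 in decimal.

Sum of powers of 2 for each 1-bit:
2^0 + 2^2 + 2^4 + 2^6 + 2^7 + 2^8
= 1 + 4 + 16 + 64 + 128 + 256
= 469



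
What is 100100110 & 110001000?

AND: 1 only when both bits are 1
  100100110
& 110001000
-----------
  100000000
Decimal: 294 & 392 = 256



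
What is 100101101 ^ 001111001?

XOR: 1 when bits differ
  100101101
^ 001111001
-----------
  101010100
Decimal: 301 ^ 121 = 340



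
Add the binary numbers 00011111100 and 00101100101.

Add column by column from the right: bit + bit + carry-in; write the sum mod 2, carry 1 when the sum is 2 or 3.
carry:  01111111000
        00011111100
+       00101100101
-------------------
       001001100001
(the carry out of the leftmost column, 0, becomes the leading bit)
Decimal check:
  00011111100 = 128 + 64 + 32 + 16 + 8 + 4 = 252
  00101100101 = 256 + 64 + 32 + 4 + 1 = 357
  252 + 357 = 609, and 001001100001 = 512 + 64 + 32 + 1 = 609 ✓



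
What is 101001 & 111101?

AND: 1 only when both bits are 1
  101001
& 111101
--------
  101001
Decimal: 41 & 61 = 41



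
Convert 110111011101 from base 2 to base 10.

Sum of powers of 2 for each 1-bit:
2^0 + 2^2 + 2^3 + 2^4 + 2^6 + 2^7 + 2^8 + 2^10 + 2^11
= 1 + 4 + 8 + 16 + 64 + 128 + 256 + 1024 + 2048
= 3549



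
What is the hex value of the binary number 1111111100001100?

Group into 4-bit nibbles from right:
  1111 = F
  1111 = F
  0000 = 0
  1100 = C
Result: FF0C



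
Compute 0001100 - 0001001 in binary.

Method 1 - Direct subtraction (column by column from the right: bit − bit − borrow-in; if negative, add 2 and borrow 1 from the next column):
borrow: 0000110
        0001100
-       0001001
---------------
        0000011

Method 2 - Add two's complement:
Two's complement of 0001001: invert → 1110110, add 1 → 1110111
  0001100
+ 1110111
---------
 10000011  (end carry out of the top bit = 1)
Discarding the end carry: 0000011
Decimal check:
  0001100 = 8 + 4 = 12
  0001001 = 8 + 1 = 9
  12 - 9 = 3, and 0000011 = 2 + 1 = 3 ✓



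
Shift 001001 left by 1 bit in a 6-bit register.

Original: 001001 (decimal 9)
Shift left by 1 position
Append 1 zero on the right
Result: 010010 (decimal 18)
Equivalent: 9 << 1 = 9 × 2^1 = 18



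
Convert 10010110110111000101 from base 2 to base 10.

Sum of powers of 2 for each 1-bit:
2^0 + 2^2 + 2^6 + 2^7 + 2^8 + 2^10 + 2^11 + 2^13 + 2^14 + 2^16 + 2^19
= 1 + 4 + 64 + 128 + 256 + 1024 + 2048 + 8192 + 16384 + 65536 + 524288
= 617925



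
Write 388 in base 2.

Using repeated division by 2:
388 ÷ 2 = 194 remainder 0
194 ÷ 2 = 97 remainder 0
97 ÷ 2 = 48 remainder 1
48 ÷ 2 = 24 remainder 0
24 ÷ 2 = 12 remainder 0
12 ÷ 2 = 6 remainder 0
6 ÷ 2 = 3 remainder 0
3 ÷ 2 = 1 remainder 1
1 ÷ 2 = 0 remainder 1
Reading remainders bottom to top: 110000100



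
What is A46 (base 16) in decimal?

Expand by place value (powers of 16):
Digit values: A = 10
A46 = 10 × 16^2 + 4 × 16^1 + 6 × 16^0
= 10 × 256 + 4 × 16 + 6 × 1
= 2560 + 64 + 6
= 2630



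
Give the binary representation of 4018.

Using repeated division by 2:
4018 ÷ 2 = 2009 remainder 0
2009 ÷ 2 = 1004 remainder 1
1004 ÷ 2 = 502 remainder 0
502 ÷ 2 = 251 remainder 0
251 ÷ 2 = 125 remainder 1
125 ÷ 2 = 62 remainder 1
62 ÷ 2 = 31 remainder 0
31 ÷ 2 = 15 remainder 1
15 ÷ 2 = 7 remainder 1
7 ÷ 2 = 3 remainder 1
3 ÷ 2 = 1 remainder 1
1 ÷ 2 = 0 remainder 1
Reading remainders bottom to top: 111110110010

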